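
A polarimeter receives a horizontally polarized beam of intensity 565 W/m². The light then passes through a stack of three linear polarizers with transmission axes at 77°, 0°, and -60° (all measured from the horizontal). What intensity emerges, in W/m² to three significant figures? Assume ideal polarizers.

I ≈ 0.362 W/m²

I₁ = 565 W/m² · cos²(77°) = 28.59 W/m².
I₂ = I₁ · cos²(77°) = 28.59 · 0.0506 = 1.447 W/m².
I₃ = I₂ · cos²(60°) = 1.447 · 0.25 = 0.3617 W/m².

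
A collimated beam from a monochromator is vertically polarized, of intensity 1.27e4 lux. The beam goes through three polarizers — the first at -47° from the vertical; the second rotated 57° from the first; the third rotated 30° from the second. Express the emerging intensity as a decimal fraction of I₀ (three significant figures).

I₁ = 1.27e4 lux · cos²(47°) = 5907 lux.
I₂ = I₁ · cos²(57°) = 5907 · 0.2966 = 1752 lux.
I₃ = I₂ · cos²(30°) = 1752 · 0.75 = 1314 lux.
Transmitted fraction = 0.1035.

I/I₀ ≈ 0.103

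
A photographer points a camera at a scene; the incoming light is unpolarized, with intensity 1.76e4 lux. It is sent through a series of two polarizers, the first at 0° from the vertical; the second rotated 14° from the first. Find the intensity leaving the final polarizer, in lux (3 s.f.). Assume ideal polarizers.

Unpolarized light through the first polarizer → I₁ = 1.76e4 lux/2 = 8800 lux, polarized at 0°.
I₂ = I₁ · cos²(14°) = 8800 · 0.9415 = 8285 lux.

I ≈ 8280 lux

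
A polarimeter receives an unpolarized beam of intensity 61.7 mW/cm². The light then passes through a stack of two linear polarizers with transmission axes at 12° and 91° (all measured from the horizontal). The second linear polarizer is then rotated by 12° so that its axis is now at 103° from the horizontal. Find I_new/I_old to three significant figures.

Before rotation:
Unpolarized light through the first polarizer → I₁ = ½ I₀, now polarized at 12°.
I₂ = I₁ cos²(91° − 12°) = 0.5 I₀ · cos²(79°) = 0.0182 I₀.
After rotation:
Unpolarized light through the first polarizer → I₁ = ½ I₀, now polarized at 12°.
Angle between axes 1 and 2: 89°. I₂ = 0.5 I₀ · cos²(89°) = 0.0001523 I₀.
Ratio = 0.0001523 / 0.0182 = 0.008366.

I_new/I_old ≈ 0.00837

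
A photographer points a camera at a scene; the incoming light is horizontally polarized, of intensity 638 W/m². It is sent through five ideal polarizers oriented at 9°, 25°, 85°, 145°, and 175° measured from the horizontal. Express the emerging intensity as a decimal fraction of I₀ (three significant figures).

I/I₀ ≈ 0.0423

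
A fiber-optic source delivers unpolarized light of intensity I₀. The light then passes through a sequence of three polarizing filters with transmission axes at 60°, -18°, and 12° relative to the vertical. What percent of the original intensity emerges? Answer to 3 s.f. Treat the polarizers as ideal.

Unpolarized light through the first polarizer → I₁ = ½ I₀, now polarized at 60°.
I₂ = I₁ cos²(-18° − 60°) = 0.5 I₀ · cos²(78°) = 0.02161 I₀.
I₃ = I₂ cos²(12° + 18°) = 0.02161 I₀ · cos²(30°) = 0.01621 I₀.
That is 1.621% of the incident intensity.

≈ 1.62%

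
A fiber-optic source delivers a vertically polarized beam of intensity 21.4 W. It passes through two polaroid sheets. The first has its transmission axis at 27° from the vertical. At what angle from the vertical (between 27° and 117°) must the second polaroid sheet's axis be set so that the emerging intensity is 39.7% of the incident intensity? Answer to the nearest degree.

θ ≈ 72°

By Malus's law, I₁ = I₀ cos²(27° − 0°) = I₀ cos²(27°) = 0.7939 I₀.
Need I₂/I₀ = 0.397, so cos²(θ − 27°) = 0.397 / 0.7939 = 0.5001.
θ − 27° = arccos(√0.5001) = 45.0°, giving θ ≈ 27 + 45.0 = 72.0°.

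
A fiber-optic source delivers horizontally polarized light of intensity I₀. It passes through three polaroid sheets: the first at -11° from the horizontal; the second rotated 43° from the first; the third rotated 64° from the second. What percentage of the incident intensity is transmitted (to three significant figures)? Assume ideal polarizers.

≈ 9.90%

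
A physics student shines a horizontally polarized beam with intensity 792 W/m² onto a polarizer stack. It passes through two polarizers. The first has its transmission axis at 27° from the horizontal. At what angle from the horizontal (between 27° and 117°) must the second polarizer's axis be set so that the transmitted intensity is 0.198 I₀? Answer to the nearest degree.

θ ≈ 87°

I₁ = I₀ cos²(27° − 0°) = I₀ cos²(27°) = 0.7939 I₀.
Need I₂/I₀ = 0.198, so cos²(θ − 27°) = 0.198 / 0.7939 = 0.2494.
θ − 27° = arccos(√0.2494) = 60.0°, giving θ ≈ 27 + 60.0 = 87.0°.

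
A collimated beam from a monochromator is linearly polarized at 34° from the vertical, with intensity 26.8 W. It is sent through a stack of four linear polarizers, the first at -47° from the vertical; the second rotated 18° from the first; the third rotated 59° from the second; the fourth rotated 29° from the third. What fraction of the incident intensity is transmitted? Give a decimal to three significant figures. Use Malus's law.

By Malus's law, I₁ = 26.8 W · cos²(81°) = 0.6558 W.
I₂ = I₁ · cos²(18°) = 0.6558 · 0.9045 = 0.5932 W.
I₃ = I₂ · cos²(59°) = 0.5932 · 0.2653 = 0.1574 W.
I₄ = I₃ · cos²(29°) = 0.1574 · 0.765 = 0.1204 W.
Transmitted fraction = 0.004492.

I/I₀ ≈ 0.00449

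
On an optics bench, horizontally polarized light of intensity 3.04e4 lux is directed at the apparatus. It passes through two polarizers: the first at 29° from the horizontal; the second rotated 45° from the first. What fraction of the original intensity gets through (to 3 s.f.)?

I/I₀ ≈ 0.382

By Malus's law, I₁ = 3.04e4 lux · cos²(29°) = 2.325e+04 lux.
I₂ = I₁ · cos²(45°) = 2.325e+04 · 0.5 = 1.163e+04 lux.
Transmitted fraction = 0.3825.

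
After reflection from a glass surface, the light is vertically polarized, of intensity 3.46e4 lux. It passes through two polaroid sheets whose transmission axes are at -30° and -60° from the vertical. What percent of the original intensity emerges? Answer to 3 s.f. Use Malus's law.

By Malus's law, I₁ = 3.46e4 lux · cos²(30°) = 2.595e+04 lux.
I₂ = I₁ · cos²(30°) = 2.595e+04 · 0.75 = 1.946e+04 lux.
That is 56.25% of the incident intensity.

≈ 56.3%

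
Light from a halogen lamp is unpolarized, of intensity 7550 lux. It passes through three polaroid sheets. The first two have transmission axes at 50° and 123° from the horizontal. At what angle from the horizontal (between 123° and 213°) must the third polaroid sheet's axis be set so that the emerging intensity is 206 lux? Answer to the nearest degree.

Unpolarized light through the first polarizer → I₁ = ½ I₀, now polarized at 50°.
I₂ = I₁ cos²(123° − 50°) = 0.5 I₀ · cos²(73°) = 0.04274 I₀.
Target fraction: 206 / 7550 lux = 0.02728 of I₀.
Need I₃/I₀ = 0.02728, so cos²(θ − 123°) = 0.02728 / 0.04274 = 0.6384.
θ − 123° = arccos(√0.6384) = 37.0°, giving θ ≈ 123 + 37.0 = 160.0°.

θ ≈ 160°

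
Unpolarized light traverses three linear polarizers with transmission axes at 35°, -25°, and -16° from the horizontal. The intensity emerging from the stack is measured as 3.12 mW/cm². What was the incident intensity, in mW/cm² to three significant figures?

Unpolarized light through the first polarizer → I₁ = ½ I₀, now polarized at 35°.
I₂ = I₁ cos²(-25° − 35°) = 0.5 I₀ · cos²(60°) = 0.125 I₀.
I₃ = I₂ cos²(-16° + 25°) = 0.125 I₀ · cos²(9°) = 0.1219 I₀.
So 3.12 mW/cm² = 0.1219 I₀, giving I₀ = 3.12/0.1219 = 25.59 mW/cm².

I₀ ≈ 25.6 mW/cm²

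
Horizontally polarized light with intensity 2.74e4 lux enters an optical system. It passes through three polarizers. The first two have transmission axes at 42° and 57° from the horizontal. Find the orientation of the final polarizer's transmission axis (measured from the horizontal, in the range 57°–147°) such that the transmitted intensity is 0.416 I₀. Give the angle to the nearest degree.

θ ≈ 83°

I₁ = I₀ cos²(42° − 0°) = I₀ cos²(42°) = 0.5523 I₀.
I₂ = I₁ cos²(57° − 42°) = 0.5523 I₀ · cos²(15°) = 0.5153 I₀.
Need I₃/I₀ = 0.416, so cos²(θ − 57°) = 0.416 / 0.5153 = 0.8073.
θ − 57° = arccos(√0.8073) = 26.0°, giving θ ≈ 57 + 26.0 = 83.0°.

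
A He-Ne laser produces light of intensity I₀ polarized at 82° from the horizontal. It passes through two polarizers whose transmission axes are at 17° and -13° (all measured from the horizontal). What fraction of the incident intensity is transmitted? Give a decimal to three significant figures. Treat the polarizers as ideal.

≈ 0.134 I₀

By Malus's law, I₁ = I₀ cos²(17° − 82°) = I₀ cos²(65°) = 0.1786 I₀.
I₂ = I₁ cos²(-13° − 17°) = 0.1786 I₀ · cos²(30°) = 0.134 I₀.
Transmitted fraction = 0.134.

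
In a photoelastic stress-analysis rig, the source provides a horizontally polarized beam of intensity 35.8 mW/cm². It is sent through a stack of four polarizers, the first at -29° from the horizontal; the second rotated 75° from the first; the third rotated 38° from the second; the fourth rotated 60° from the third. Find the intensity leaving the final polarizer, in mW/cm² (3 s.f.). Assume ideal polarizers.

By Malus's law, I₁ = 35.8 mW/cm² · cos²(29°) = 27.39 mW/cm².
I₂ = I₁ · cos²(75°) = 27.39 · 0.06699 = 1.834 mW/cm².
I₃ = I₂ · cos²(38°) = 1.834 · 0.621 = 1.139 mW/cm².
I₄ = I₃ · cos²(60°) = 1.139 · 0.25 = 0.2848 mW/cm².

I ≈ 0.285 mW/cm²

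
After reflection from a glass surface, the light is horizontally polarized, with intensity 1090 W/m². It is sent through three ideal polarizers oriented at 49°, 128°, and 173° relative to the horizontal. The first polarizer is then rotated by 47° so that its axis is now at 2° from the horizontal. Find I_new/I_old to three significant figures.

Before rotation:
I₁ = I₀ cos²(49° − 0°) = I₀ cos²(49°) = 0.4304 I₀.
I₂ = I₁ cos²(128° − 49°) = 0.4304 I₀ · cos²(79°) = 0.01567 I₀.
I₃ = I₂ cos²(173° − 128°) = 0.01567 I₀ · cos²(45°) = 0.007835 I₀.
After rotation:
I₁ = I₀ cos²(2° − 0°) = I₀ cos²(2°) = 0.9988 I₀.
Angle between axes 1 and 2: 54°. I₂ = 0.9988 I₀ · cos²(54°) = 0.3451 I₀.
I₃ = I₂ cos²(173° − 128°) = 0.3451 I₀ · cos²(45°) = 0.1725 I₀.
Ratio = 0.1725 / 0.007835 = 22.02.

I_new/I_old ≈ 22.0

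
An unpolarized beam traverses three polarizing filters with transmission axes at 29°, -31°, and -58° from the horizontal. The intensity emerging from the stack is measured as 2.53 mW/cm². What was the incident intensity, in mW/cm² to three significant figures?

Unpolarized light through the first polarizer → I₁ = ½ I₀, now polarized at 29°.
I₂ = I₁ cos²(-31° − 29°) = 0.5 I₀ · cos²(60°) = 0.125 I₀.
I₃ = I₂ cos²(-58° + 31°) = 0.125 I₀ · cos²(27°) = 0.09924 I₀.
So 2.53 mW/cm² = 0.09924 I₀, giving I₀ = 2.53/0.09924 = 25.49 mW/cm².

I₀ ≈ 25.5 mW/cm²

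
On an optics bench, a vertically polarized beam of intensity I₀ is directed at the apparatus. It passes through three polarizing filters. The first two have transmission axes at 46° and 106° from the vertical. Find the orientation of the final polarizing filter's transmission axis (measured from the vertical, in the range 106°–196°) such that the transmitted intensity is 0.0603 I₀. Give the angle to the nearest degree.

I₁ = I₀ cos²(46° − 0°) = I₀ cos²(46°) = 0.4826 I₀.
I₂ = I₁ cos²(106° − 46°) = 0.4826 I₀ · cos²(60°) = 0.1206 I₀.
Need I₃/I₀ = 0.0603, so cos²(θ − 106°) = 0.0603 / 0.1206 = 0.4998.
θ − 106° = arccos(√0.4998) = 45.0°, giving θ ≈ 106 + 45.0 = 151.0°.

θ ≈ 151°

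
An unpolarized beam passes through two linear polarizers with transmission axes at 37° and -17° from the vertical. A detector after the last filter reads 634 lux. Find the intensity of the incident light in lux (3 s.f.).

Unpolarized light through the first polarizer → I₁ = ½ I₀, now polarized at 37°.
I₂ = I₁ cos²(-17° − 37°) = 0.5 I₀ · cos²(54°) = 0.1727 I₀.
So 634 lux = 0.1727 I₀, giving I₀ = 634/0.1727 = 3670 lux.

I₀ ≈ 3670 lux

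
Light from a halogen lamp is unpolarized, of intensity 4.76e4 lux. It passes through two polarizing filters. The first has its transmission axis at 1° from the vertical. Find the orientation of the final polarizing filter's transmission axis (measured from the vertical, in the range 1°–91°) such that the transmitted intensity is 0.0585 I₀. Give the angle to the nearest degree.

Unpolarized light through the first polarizer → I₁ = ½ I₀, now polarized at 1°.
Need I₂/I₀ = 0.0585, so cos²(θ − 1°) = 0.0585 / 0.5 = 0.117.
θ − 1° = arccos(√0.117) = 70.0°, giving θ ≈ 1 + 70.0 = 71.0°.

θ ≈ 71°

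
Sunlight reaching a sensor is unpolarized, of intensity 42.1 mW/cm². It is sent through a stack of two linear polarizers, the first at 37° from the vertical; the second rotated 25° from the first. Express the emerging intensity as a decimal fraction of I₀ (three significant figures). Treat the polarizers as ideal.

I/I₀ ≈ 0.411

Unpolarized light through the first polarizer → I₁ = 42.1 mW/cm²/2 = 21.05 mW/cm², polarized at 37°.
I₂ = I₁ · cos²(25°) = 21.05 · 0.8214 = 17.29 mW/cm².
Transmitted fraction = 0.4107.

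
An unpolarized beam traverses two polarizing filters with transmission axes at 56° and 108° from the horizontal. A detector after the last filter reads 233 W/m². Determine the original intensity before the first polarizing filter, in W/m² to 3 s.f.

Unpolarized light through the first polarizer → I₁ = ½ I₀, now polarized at 56°.
I₂ = I₁ cos²(108° − 56°) = 0.5 I₀ · cos²(52°) = 0.1895 I₀.
So 233 W/m² = 0.1895 I₀, giving I₀ = 233/0.1895 = 1229 W/m².

I₀ ≈ 1230 W/m²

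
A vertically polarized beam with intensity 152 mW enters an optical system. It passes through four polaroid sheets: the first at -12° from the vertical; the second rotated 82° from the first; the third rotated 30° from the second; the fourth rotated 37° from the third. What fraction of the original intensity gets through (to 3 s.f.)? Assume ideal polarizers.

I/I₀ ≈ 0.00886

I₁ = 152 mW · cos²(12°) = 145.4 mW.
I₂ = I₁ · cos²(82°) = 145.4 · 0.01937 = 2.817 mW.
I₃ = I₂ · cos²(30°) = 2.817 · 0.75 = 2.113 mW.
I₄ = I₃ · cos²(37°) = 2.113 · 0.6378 = 1.347 mW.
Transmitted fraction = 0.008865.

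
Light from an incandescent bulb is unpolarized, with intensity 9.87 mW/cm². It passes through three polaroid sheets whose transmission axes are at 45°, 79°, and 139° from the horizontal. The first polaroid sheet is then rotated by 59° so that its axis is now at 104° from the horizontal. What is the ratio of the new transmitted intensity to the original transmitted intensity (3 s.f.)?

I_new/I_old ≈ 1.20

Before rotation:
Unpolarized light through the first polarizer → I₁ = ½ I₀, now polarized at 45°.
I₂ = I₁ cos²(79° − 45°) = 0.5 I₀ · cos²(34°) = 0.3437 I₀.
I₃ = I₂ cos²(139° − 79°) = 0.3437 I₀ · cos²(60°) = 0.08591 I₀.
After rotation:
Unpolarized light through the first polarizer → I₁ = ½ I₀, now polarized at 104°.
I₂ = I₁ cos²(79° − 104°) = 0.5 I₀ · cos²(25°) = 0.4107 I₀.
I₃ = I₂ cos²(139° − 79°) = 0.4107 I₀ · cos²(60°) = 0.1027 I₀.
Ratio = 0.1027 / 0.08591 = 1.195.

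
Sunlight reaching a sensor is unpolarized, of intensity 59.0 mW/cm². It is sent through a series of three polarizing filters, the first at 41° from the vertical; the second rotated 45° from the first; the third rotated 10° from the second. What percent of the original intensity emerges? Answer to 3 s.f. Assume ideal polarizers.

≈ 24.2%

Unpolarized light through the first polarizer → I₁ = 59.0 mW/cm²/2 = 29.5 mW/cm², polarized at 41°.
I₂ = I₁ · cos²(45°) = 29.5 · 0.5 = 14.75 mW/cm².
I₃ = I₂ · cos²(10°) = 14.75 · 0.9698 = 14.31 mW/cm².
That is 24.25% of the incident intensity.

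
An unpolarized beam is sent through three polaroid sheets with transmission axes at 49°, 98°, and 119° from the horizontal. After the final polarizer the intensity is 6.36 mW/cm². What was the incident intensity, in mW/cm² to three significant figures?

I₀ ≈ 33.9 mW/cm²

Unpolarized light through the first polarizer → I₁ = ½ I₀, now polarized at 49°.
I₂ = I₁ cos²(98° − 49°) = 0.5 I₀ · cos²(49°) = 0.2152 I₀.
I₃ = I₂ cos²(119° − 98°) = 0.2152 I₀ · cos²(21°) = 0.1876 I₀.
So 6.36 mW/cm² = 0.1876 I₀, giving I₀ = 6.36/0.1876 = 33.91 mW/cm².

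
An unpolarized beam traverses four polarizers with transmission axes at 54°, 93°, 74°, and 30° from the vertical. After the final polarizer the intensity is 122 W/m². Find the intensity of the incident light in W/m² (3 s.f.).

I₀ ≈ 873 W/m²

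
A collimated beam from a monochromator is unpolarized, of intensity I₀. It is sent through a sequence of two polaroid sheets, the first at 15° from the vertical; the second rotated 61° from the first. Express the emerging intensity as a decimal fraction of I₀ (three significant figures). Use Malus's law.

Unpolarized light through the first polarizer → I₁ = ½ I₀, now polarized at 15°.
I₂ = I₁ cos²(61°) = 0.5 · 0.235 I₀ = 0.1175 I₀.
Transmitted fraction = 0.1175.

≈ 0.118 I₀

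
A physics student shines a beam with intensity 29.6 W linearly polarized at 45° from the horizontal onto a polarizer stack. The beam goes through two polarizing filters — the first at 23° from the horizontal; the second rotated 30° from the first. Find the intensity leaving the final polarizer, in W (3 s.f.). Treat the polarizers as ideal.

I ≈ 19.1 W

I₁ = 29.6 W · cos²(22°) = 25.45 W.
I₂ = I₁ · cos²(30°) = 25.45 · 0.75 = 19.08 W.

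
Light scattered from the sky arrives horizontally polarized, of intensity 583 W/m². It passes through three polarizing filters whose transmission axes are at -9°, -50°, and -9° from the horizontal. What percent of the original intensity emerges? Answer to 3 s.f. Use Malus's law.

By Malus's law, I₁ = 583 W/m² · cos²(9°) = 568.7 W/m².
I₂ = I₁ · cos²(41°) = 568.7 · 0.5696 = 323.9 W/m².
I₃ = I₂ · cos²(41°) = 323.9 · 0.5696 = 184.5 W/m².
That is 31.65% of the incident intensity.

≈ 31.6%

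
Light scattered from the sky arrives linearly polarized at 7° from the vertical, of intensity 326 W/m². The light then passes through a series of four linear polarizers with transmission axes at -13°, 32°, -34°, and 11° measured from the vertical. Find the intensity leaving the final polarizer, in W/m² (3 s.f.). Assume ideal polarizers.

I₁ = 326 W/m² · cos²(20°) = 287.9 W/m².
I₂ = I₁ · cos²(45°) = 287.9 · 0.5 = 143.9 W/m².
I₃ = I₂ · cos²(66°) = 143.9 · 0.1654 = 23.81 W/m².
I₄ = I₃ · cos²(45°) = 23.81 · 0.5 = 11.91 W/m².

I ≈ 11.9 W/m²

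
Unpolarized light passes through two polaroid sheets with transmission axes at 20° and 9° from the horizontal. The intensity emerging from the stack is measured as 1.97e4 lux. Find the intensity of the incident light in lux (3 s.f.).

Unpolarized light through the first polarizer → I₁ = ½ I₀, now polarized at 20°.
I₂ = I₁ cos²(9° − 20°) = 0.5 I₀ · cos²(11°) = 0.4818 I₀.
So 1.97e4 lux = 0.4818 I₀, giving I₀ = 1.97e4/0.4818 = 4.089e+04 lux.

I₀ ≈ 4.09e4 lux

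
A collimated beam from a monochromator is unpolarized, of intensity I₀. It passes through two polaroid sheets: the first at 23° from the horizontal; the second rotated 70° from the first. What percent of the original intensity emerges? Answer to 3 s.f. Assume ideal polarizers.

≈ 5.85%

Unpolarized light through the first polarizer → I₁ = ½ I₀, now polarized at 23°.
I₂ = I₁ cos²(70°) = 0.5 · 0.117 I₀ = 0.05849 I₀.
That is 5.849% of the incident intensity.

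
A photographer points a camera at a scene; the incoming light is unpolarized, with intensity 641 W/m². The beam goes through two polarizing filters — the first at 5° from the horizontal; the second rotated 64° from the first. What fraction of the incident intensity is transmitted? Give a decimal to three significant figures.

Unpolarized light through the first polarizer → I₁ = 641 W/m²/2 = 320.5 W/m², polarized at 5°.
I₂ = I₁ · cos²(64°) = 320.5 · 0.1922 = 61.59 W/m².
Transmitted fraction = 0.09608.

I/I₀ ≈ 0.0961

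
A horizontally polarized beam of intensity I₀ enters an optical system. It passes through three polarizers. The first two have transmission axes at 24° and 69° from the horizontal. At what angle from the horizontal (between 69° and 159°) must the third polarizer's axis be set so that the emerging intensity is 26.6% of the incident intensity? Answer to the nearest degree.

By Malus's law, I₁ = I₀ cos²(24° − 0°) = I₀ cos²(24°) = 0.8346 I₀.
I₂ = I₁ cos²(69° − 24°) = 0.8346 I₀ · cos²(45°) = 0.4173 I₀.
Need I₃/I₀ = 0.266, so cos²(θ − 69°) = 0.266 / 0.4173 = 0.6375.
θ − 69° = arccos(√0.6375) = 37.0°, giving θ ≈ 69 + 37.0 = 106.0°.

θ ≈ 106°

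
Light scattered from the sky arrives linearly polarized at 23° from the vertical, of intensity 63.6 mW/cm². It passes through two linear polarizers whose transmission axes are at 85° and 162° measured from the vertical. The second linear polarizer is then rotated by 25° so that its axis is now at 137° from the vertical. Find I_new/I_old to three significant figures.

Before rotation:
By Malus's law, I₁ = I₀ cos²(85° − 23°) = I₀ cos²(62°) = 0.2204 I₀.
I₂ = I₁ cos²(162° − 85°) = 0.2204 I₀ · cos²(77°) = 0.01115 I₀.
After rotation:
I₁ = I₀ cos²(85° − 23°) = I₀ cos²(62°) = 0.2204 I₀.
I₂ = I₁ cos²(137° − 85°) = 0.2204 I₀ · cos²(52°) = 0.08354 I₀.
Ratio = 0.08354 / 0.01115 = 7.49.

I_new/I_old ≈ 7.49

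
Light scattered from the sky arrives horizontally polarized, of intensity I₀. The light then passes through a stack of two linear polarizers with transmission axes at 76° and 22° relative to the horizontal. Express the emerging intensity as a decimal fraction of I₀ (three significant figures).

I₁ = I₀ cos²(76° − 0°) = I₀ cos²(76°) = 0.05853 I₀.
I₂ = I₁ cos²(22° − 76°) = 0.05853 I₀ · cos²(54°) = 0.02022 I₀.
Transmitted fraction = 0.02022.

≈ 0.0202 I₀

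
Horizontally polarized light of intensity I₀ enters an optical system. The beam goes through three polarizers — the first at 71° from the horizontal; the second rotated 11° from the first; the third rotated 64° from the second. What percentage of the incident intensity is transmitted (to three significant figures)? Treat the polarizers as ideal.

≈ 1.96%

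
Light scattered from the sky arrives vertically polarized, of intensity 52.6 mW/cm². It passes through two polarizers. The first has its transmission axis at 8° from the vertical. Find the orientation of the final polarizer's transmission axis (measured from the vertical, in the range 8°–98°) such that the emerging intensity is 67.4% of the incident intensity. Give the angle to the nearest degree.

θ ≈ 42°

I₁ = I₀ cos²(8° − 0°) = I₀ cos²(8°) = 0.9806 I₀.
Need I₂/I₀ = 0.674, so cos²(θ − 8°) = 0.674 / 0.9806 = 0.6873.
θ − 8° = arccos(√0.6873) = 34.0°, giving θ ≈ 8 + 34.0 = 42.0°.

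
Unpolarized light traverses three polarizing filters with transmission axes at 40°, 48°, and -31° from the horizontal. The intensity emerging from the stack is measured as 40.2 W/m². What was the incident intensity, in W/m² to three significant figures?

Unpolarized light through the first polarizer → I₁ = ½ I₀, now polarized at 40°.
I₂ = I₁ cos²(48° − 40°) = 0.5 I₀ · cos²(8°) = 0.4903 I₀.
I₃ = I₂ cos²(-31° − 48°) = 0.4903 I₀ · cos²(79°) = 0.01785 I₀.
So 40.2 W/m² = 0.01785 I₀, giving I₀ = 40.2/0.01785 = 2252 W/m².

I₀ ≈ 2250 W/m²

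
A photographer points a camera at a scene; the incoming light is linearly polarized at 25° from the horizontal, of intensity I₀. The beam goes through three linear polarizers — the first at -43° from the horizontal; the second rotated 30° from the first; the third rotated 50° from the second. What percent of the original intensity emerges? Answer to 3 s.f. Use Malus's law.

≈ 4.35%

By Malus's law, I₁ = I₀ cos²(-43° − 25°) = I₀ cos²(68°) = 0.1403 I₀.
I₂ = I₁ cos²(30°) = 0.1403 · 0.75 I₀ = 0.1052 I₀.
I₃ = I₂ cos²(50°) = 0.1052 · 0.4132 I₀ = 0.04349 I₀.
That is 4.349% of the incident intensity.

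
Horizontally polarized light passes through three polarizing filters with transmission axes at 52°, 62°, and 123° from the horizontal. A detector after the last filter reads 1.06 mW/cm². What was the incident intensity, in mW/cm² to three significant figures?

I₀ ≈ 12.3 mW/cm²

I₁ = I₀ cos²(52° − 0°) = I₀ cos²(52°) = 0.379 I₀.
I₂ = I₁ cos²(62° − 52°) = 0.379 I₀ · cos²(10°) = 0.3676 I₀.
I₃ = I₂ cos²(123° − 62°) = 0.3676 I₀ · cos²(61°) = 0.0864 I₀.
So 1.06 mW/cm² = 0.0864 I₀, giving I₀ = 1.06/0.0864 = 12.27 mW/cm².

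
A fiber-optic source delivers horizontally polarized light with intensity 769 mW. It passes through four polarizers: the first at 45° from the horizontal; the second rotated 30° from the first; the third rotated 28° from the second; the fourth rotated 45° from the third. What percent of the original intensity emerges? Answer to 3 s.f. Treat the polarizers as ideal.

≈ 14.6%

By Malus's law, I₁ = 769 mW · cos²(45°) = 384.5 mW.
I₂ = I₁ · cos²(30°) = 384.5 · 0.75 = 288.4 mW.
I₃ = I₂ · cos²(28°) = 288.4 · 0.7796 = 224.8 mW.
I₄ = I₃ · cos²(45°) = 224.8 · 0.5 = 112.4 mW.
That is 14.62% of the incident intensity.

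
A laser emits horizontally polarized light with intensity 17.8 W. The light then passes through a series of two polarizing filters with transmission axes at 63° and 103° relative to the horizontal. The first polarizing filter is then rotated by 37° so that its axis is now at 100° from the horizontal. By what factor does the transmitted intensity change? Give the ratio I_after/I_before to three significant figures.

Before rotation:
By Malus's law, I₁ = I₀ cos²(63° − 0°) = I₀ cos²(63°) = 0.2061 I₀.
I₂ = I₁ cos²(103° − 63°) = 0.2061 I₀ · cos²(40°) = 0.1209 I₀.
After rotation:
I₁ = I₀ cos²(100° − 0°) = I₀ cos²(80°) = 0.03015 I₀.
I₂ = I₁ cos²(103° − 100°) = 0.03015 I₀ · cos²(3°) = 0.03007 I₀.
Ratio = 0.03007 / 0.1209 = 0.2486.

I_new/I_old ≈ 0.249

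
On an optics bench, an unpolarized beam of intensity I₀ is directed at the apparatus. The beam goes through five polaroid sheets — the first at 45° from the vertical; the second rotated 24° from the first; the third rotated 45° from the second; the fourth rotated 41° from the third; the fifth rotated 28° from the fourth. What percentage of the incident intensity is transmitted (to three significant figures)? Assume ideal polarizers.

Unpolarized light through the first polarizer → I₁ = ½ I₀, now polarized at 45°.
I₂ = I₁ cos²(24°) = 0.5 · 0.8346 I₀ = 0.4173 I₀.
I₃ = I₂ cos²(45°) = 0.4173 · 0.5 I₀ = 0.2086 I₀.
I₄ = I₃ cos²(41°) = 0.2086 · 0.5696 I₀ = 0.1188 I₀.
I₅ = I₄ cos²(28°) = 0.1188 · 0.7796 I₀ = 0.09265 I₀.
That is 9.265% of the incident intensity.

≈ 9.26%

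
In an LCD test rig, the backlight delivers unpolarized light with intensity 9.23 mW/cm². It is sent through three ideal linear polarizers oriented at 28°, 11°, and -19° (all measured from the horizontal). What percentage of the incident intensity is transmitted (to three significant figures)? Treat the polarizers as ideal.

≈ 34.3%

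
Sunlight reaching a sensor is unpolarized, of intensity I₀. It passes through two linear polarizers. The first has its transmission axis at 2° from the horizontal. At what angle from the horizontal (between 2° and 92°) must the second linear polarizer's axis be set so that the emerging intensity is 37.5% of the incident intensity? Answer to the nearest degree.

Unpolarized light through the first polarizer → I₁ = ½ I₀, now polarized at 2°.
Need I₂/I₀ = 0.375, so cos²(θ − 2°) = 0.375 / 0.5 = 0.75.
θ − 2° = arccos(√0.75) = 30.0°, giving θ ≈ 2 + 30.0 = 32.0°.

θ ≈ 32°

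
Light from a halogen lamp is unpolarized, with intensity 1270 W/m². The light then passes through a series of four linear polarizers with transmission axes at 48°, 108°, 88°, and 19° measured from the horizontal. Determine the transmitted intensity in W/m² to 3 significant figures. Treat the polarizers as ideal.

I ≈ 18.0 W/m²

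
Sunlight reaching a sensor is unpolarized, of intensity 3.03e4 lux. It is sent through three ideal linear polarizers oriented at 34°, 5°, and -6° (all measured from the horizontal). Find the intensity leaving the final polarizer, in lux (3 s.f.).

Unpolarized light through the first polarizer → I₁ = 3.03e4 lux/2 = 1.515e+04 lux, polarized at 34°.
I₂ = I₁ · cos²(29°) = 1.515e+04 · 0.765 = 1.159e+04 lux.
I₃ = I₂ · cos²(11°) = 1.159e+04 · 0.9636 = 1.117e+04 lux.

I ≈ 1.12e4 lux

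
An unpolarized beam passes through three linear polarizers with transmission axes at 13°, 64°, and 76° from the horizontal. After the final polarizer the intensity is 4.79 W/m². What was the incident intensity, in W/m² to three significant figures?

Unpolarized light through the first polarizer → I₁ = ½ I₀, now polarized at 13°.
I₂ = I₁ cos²(64° − 13°) = 0.5 I₀ · cos²(51°) = 0.198 I₀.
I₃ = I₂ cos²(76° − 64°) = 0.198 I₀ · cos²(12°) = 0.1895 I₀.
So 4.79 W/m² = 0.1895 I₀, giving I₀ = 4.79/0.1895 = 25.28 W/m².

I₀ ≈ 25.3 W/m²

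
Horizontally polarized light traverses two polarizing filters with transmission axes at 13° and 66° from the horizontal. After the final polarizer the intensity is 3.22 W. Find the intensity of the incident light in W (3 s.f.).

I₁ = I₀ cos²(13° − 0°) = I₀ cos²(13°) = 0.9494 I₀.
I₂ = I₁ cos²(66° − 13°) = 0.9494 I₀ · cos²(53°) = 0.3439 I₀.
So 3.22 W = 0.3439 I₀, giving I₀ = 3.22/0.3439 = 9.364 W.

I₀ ≈ 9.36 W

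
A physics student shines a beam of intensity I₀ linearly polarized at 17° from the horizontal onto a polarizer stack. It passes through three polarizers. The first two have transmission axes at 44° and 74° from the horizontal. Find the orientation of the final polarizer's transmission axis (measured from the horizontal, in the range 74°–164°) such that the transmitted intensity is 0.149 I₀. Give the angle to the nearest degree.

θ ≈ 134°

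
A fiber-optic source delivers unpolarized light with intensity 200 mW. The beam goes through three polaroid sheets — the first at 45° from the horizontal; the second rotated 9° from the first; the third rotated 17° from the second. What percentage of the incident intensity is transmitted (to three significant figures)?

≈ 44.6%

Unpolarized light through the first polarizer → I₁ = 200 mW/2 = 100 mW, polarized at 45°.
I₂ = I₁ · cos²(9°) = 100 · 0.9755 = 97.55 mW.
I₃ = I₂ · cos²(17°) = 97.55 · 0.9145 = 89.21 mW.
That is 44.61% of the incident intensity.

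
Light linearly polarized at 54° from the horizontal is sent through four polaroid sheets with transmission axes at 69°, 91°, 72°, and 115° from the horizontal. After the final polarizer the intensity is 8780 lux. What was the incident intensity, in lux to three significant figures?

I₁ = I₀ cos²(69° − 54°) = I₀ cos²(15°) = 0.933 I₀.
I₂ = I₁ cos²(91° − 69°) = 0.933 I₀ · cos²(22°) = 0.8021 I₀.
I₃ = I₂ cos²(72° − 91°) = 0.8021 I₀ · cos²(19°) = 0.7171 I₀.
I₄ = I₃ cos²(115° − 72°) = 0.7171 I₀ · cos²(43°) = 0.3835 I₀.
So 8780 lux = 0.3835 I₀, giving I₀ = 8780/0.3835 = 2.289e+04 lux.

I₀ ≈ 2.29e4 lux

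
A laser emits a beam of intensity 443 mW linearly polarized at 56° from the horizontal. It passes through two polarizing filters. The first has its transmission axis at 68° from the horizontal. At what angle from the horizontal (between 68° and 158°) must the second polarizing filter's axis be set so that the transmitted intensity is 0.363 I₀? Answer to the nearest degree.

θ ≈ 120°

By Malus's law, I₁ = I₀ cos²(68° − 56°) = I₀ cos²(12°) = 0.9568 I₀.
Need I₂/I₀ = 0.363, so cos²(θ − 68°) = 0.363 / 0.9568 = 0.3794.
θ − 68° = arccos(√0.3794) = 52.0°, giving θ ≈ 68 + 52.0 = 120.0°.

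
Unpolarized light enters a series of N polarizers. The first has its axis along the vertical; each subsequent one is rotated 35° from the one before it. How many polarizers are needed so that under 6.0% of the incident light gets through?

N = 7

First polarizer halves the unpolarized light: factor 1/2.
Each further stage multiplies by cos²(35°) = 0.671.
After N polarizers: T = 0.5·0.671^(N−1). Require T < 0.060 ⇒ N−1 > ln(0.060/0.5)/ln(0.671) = 5.31, so N−1 ≥ 6 and N = 7.
Check: N=7 gives T = 0.04564 < 0.060; N=6 gives T = 0.06802.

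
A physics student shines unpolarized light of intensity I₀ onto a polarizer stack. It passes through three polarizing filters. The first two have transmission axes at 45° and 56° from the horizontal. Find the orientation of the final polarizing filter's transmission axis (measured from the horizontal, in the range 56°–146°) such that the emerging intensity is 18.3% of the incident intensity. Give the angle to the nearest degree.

Unpolarized light through the first polarizer → I₁ = ½ I₀, now polarized at 45°.
I₂ = I₁ cos²(56° − 45°) = 0.5 I₀ · cos²(11°) = 0.4818 I₀.
Need I₃/I₀ = 0.183, so cos²(θ − 56°) = 0.183 / 0.4818 = 0.3798.
θ − 56° = arccos(√0.3798) = 52.0°, giving θ ≈ 56 + 52.0 = 108.0°.

θ ≈ 108°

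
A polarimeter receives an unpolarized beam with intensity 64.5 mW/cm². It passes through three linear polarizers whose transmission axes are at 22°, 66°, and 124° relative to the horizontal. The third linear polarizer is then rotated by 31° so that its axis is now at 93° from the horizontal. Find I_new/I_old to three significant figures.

Before rotation:
Unpolarized light through the first polarizer → I₁ = ½ I₀, now polarized at 22°.
I₂ = I₁ cos²(66° − 22°) = 0.5 I₀ · cos²(44°) = 0.2587 I₀.
I₃ = I₂ cos²(124° − 66°) = 0.2587 I₀ · cos²(58°) = 0.07265 I₀.
After rotation:
Unpolarized light through the first polarizer → I₁ = ½ I₀, now polarized at 22°.
I₂ = I₁ cos²(66° − 22°) = 0.5 I₀ · cos²(44°) = 0.2587 I₀.
I₃ = I₂ cos²(93° − 66°) = 0.2587 I₀ · cos²(27°) = 0.2054 I₀.
Ratio = 0.2054 / 0.07265 = 2.827.

I_new/I_old ≈ 2.83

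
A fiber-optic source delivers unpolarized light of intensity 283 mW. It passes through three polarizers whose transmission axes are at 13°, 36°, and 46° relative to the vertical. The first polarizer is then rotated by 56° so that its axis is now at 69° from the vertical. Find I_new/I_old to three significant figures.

Before rotation:
Unpolarized light through the first polarizer → I₁ = ½ I₀, now polarized at 13°.
I₂ = I₁ cos²(36° − 13°) = 0.5 I₀ · cos²(23°) = 0.4237 I₀.
I₃ = I₂ cos²(46° − 36°) = 0.4237 I₀ · cos²(10°) = 0.4109 I₀.
After rotation:
Unpolarized light through the first polarizer → I₁ = ½ I₀, now polarized at 69°.
I₂ = I₁ cos²(36° − 69°) = 0.5 I₀ · cos²(33°) = 0.3517 I₀.
I₃ = I₂ cos²(46° − 36°) = 0.3517 I₀ · cos²(10°) = 0.3411 I₀.
Ratio = 0.3411 / 0.4109 = 0.8301.

I_new/I_old ≈ 0.830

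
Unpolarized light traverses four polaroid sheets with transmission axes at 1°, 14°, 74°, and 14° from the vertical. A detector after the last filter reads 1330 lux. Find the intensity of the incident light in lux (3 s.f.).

I₀ ≈ 4.48e4 lux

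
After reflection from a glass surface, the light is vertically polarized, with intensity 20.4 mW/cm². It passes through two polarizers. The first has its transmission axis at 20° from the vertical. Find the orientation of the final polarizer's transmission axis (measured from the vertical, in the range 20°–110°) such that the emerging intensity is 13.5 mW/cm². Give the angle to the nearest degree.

By Malus's law, I₁ = I₀ cos²(20° − 0°) = I₀ cos²(20°) = 0.883 I₀.
Target fraction: 13.5 / 20.4 mW/cm² = 0.6618 of I₀.
Need I₂/I₀ = 0.6618, so cos²(θ − 20°) = 0.6618 / 0.883 = 0.7494.
θ − 20° = arccos(√0.7494) = 30.0°, giving θ ≈ 20 + 30.0 = 50.0°.

θ ≈ 50°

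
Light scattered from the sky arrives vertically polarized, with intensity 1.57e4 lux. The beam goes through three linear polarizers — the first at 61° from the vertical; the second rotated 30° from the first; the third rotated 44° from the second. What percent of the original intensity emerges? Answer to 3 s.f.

≈ 9.12%

I₁ = 1.57e4 lux · cos²(61°) = 3690 lux.
I₂ = I₁ · cos²(30°) = 3690 · 0.75 = 2768 lux.
I₃ = I₂ · cos²(44°) = 2768 · 0.5174 = 1432 lux.
That is 9.122% of the incident intensity.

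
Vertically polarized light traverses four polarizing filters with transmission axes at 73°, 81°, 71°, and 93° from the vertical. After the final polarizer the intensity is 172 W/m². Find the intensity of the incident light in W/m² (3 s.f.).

I₀ ≈ 2460 W/m²

I₁ = I₀ cos²(73° − 0°) = I₀ cos²(73°) = 0.08548 I₀.
I₂ = I₁ cos²(81° − 73°) = 0.08548 I₀ · cos²(8°) = 0.08383 I₀.
I₃ = I₂ cos²(71° − 81°) = 0.08383 I₀ · cos²(10°) = 0.0813 I₀.
I₄ = I₃ cos²(93° − 71°) = 0.0813 I₀ · cos²(22°) = 0.06989 I₀.
So 172 W/m² = 0.06989 I₀, giving I₀ = 172/0.06989 = 2461 W/m².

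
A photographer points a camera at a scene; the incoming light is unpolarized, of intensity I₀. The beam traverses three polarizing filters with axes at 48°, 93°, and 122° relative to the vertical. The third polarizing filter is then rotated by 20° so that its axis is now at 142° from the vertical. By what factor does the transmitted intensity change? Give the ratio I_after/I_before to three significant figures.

Before rotation:
Unpolarized light through the first polarizer → I₁ = ½ I₀, now polarized at 48°.
I₂ = I₁ cos²(93° − 48°) = 0.5 I₀ · cos²(45°) = 0.25 I₀.
I₃ = I₂ cos²(122° − 93°) = 0.25 I₀ · cos²(29°) = 0.1912 I₀.
After rotation:
Unpolarized light through the first polarizer → I₁ = ½ I₀, now polarized at 48°.
I₂ = I₁ cos²(93° − 48°) = 0.5 I₀ · cos²(45°) = 0.25 I₀.
I₃ = I₂ cos²(142° − 93°) = 0.25 I₀ · cos²(49°) = 0.1076 I₀.
Ratio = 0.1076 / 0.1912 = 0.5627.

I_new/I_old ≈ 0.563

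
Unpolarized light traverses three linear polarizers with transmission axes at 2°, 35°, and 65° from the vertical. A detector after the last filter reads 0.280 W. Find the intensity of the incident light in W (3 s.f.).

Unpolarized light through the first polarizer → I₁ = ½ I₀, now polarized at 2°.
I₂ = I₁ cos²(35° − 2°) = 0.5 I₀ · cos²(33°) = 0.3517 I₀.
I₃ = I₂ cos²(65° − 35°) = 0.3517 I₀ · cos²(30°) = 0.2638 I₀.
So 0.280 W = 0.2638 I₀, giving I₀ = 0.280/0.2638 = 1.062 W.

I₀ ≈ 1.06 W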